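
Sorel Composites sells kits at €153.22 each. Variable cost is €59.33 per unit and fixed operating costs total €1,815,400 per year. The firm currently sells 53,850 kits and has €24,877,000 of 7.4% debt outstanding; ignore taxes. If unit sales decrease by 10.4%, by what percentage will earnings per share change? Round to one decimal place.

-37.6%

At 53,850 units, contribution = 53,850 × €93.89 = €5,055,976.50.
Operating income = contribution − fixed costs = €5,055,976.50 − €1,815,400 = €3,240,576.50.
Interest = €1,840,898.00, so EBIT − I = €1,399,678.50.
DCL = total CM / (EBIT − I) = €5,055,976.50 / €1,399,678.50 = 3.6122.
%ΔEPS = DCL × %ΔSales = 3.6122 × -10.4% = -37.6%.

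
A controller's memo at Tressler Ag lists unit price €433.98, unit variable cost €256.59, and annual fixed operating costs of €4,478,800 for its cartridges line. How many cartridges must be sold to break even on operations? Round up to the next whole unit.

25,249 cartridges

Each unit contributes €433.98 − €256.59 = €177.39.
Break-even Q = €4,478,800 / €177.39 = 25,248.32 → 25,249 cartridges.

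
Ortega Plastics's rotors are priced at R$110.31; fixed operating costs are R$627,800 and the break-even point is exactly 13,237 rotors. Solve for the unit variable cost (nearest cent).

R$62.88

Contribution per unit must be FC / Q = R$627,800 / 13,237 = R$47.4277.
Variable cost per unit = R$110.31 − R$47.4277 = R$62.88.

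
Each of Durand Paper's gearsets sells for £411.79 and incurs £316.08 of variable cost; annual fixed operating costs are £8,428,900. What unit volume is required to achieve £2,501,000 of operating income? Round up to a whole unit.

114,199 gearsets

Contribution margin per unit = £411.79 − £316.08 = £95.71.
Units = (FC + target) / CM = (£8,428,900 + £2,501,000) / £95.71 = 114,198.10, so 114,199 gearsets.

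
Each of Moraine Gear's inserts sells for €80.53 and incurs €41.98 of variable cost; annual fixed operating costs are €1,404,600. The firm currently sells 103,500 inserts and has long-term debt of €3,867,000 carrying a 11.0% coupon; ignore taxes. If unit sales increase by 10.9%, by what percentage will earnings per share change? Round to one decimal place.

+20.1%

Contribution at this volume is 103,500 × €38.55 = €3,989,925.00.
EBIT = €3,989,925.00 − €1,404,600 = €2,585,325.00.
Interest = €425,370.00, so EBIT − I = €2,159,955.00.
Degree of combined leverage = contribution ÷ (EBIT − I) = €3,989,925.00 ÷ €2,159,955.00 = 1.8472.
%ΔEPS = DCL × %ΔSales = 1.8472 × +10.9% = +20.1%.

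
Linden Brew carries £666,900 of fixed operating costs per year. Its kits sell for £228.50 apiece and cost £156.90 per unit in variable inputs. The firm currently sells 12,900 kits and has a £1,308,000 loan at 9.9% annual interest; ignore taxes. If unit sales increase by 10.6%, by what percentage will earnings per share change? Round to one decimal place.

+76.9%

Total contribution margin = 12,900 × £71.60 = £923,640.00.
Subtracting fixed costs: EBIT = £923,640.00 − £666,900 = £256,740.00.
Interest = £129,492.00, so EBIT − I = £127,248.00.
DCL = total CM / (EBIT − I) = £923,640.00 / £127,248.00 = 7.2586.
%ΔEPS = DCL × %ΔSales = 7.2586 × +10.6% = +76.9%.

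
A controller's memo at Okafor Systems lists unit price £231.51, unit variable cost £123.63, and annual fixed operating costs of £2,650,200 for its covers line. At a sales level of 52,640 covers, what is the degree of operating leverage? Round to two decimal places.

At 52,640 units, contribution = 52,640 × £107.88 = £5,678,803.20.
Subtracting fixed costs: EBIT = £5,678,803.20 − £2,650,200 = £3,028,603.20.
DOL = contribution ÷ EBIT = £5,678,803.20 ÷ £3,028,603.20 = 1.8751.

1.88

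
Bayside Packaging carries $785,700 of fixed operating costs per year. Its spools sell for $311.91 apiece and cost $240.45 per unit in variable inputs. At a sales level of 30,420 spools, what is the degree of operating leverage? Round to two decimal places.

Contribution at this volume is 30,420 × $71.46 = $2,173,813.20.
Subtracting fixed costs: EBIT = $2,173,813.20 − $785,700 = $1,388,113.20.
So DOL = total CM / EBIT = $2,173,813.20 / $1,388,113.20 = 1.5660.

1.57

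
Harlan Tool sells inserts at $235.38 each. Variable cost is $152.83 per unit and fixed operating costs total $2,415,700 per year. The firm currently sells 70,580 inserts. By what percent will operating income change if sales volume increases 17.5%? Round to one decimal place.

Contribution at this volume is 70,580 × $82.55 = $5,826,379.00.
EBIT = $5,826,379.00 − $2,415,700 = $3,410,679.00.
Degree of operating leverage = $5,826,379.00 / $3,410,679.00 = 1.7083.
Operating income changes by 1.7083 × +17.5% = +29.9%.

+29.9%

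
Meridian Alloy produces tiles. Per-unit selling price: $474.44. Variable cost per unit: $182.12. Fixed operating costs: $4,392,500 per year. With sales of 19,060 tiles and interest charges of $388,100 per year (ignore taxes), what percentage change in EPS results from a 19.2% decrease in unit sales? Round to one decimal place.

Contribution at this volume is 19,060 × $292.32 = $5,571,619.20.
EBIT = $5,571,619.20 − $4,392,500 = $1,179,119.20.
After interest of $388,100.00, pre-tax earnings = $791,019.20.
DCL = total CM / (EBIT − I) = $5,571,619.20 / $791,019.20 = 7.0436.
%ΔEPS = DCL × %ΔSales = 7.0436 × -19.2% = -135.2%.

-135.2%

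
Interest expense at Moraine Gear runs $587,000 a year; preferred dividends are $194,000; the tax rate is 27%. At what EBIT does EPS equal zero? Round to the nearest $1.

$852,753

Grossing the preferred dividend up to pre-tax terms: $194,000 / (1 − 0.27) = $265,753.42.
Financial break-even EBIT = interest + D_p ÷ (1 − t) = $587,000 + $265,753.42 = $852,753.42.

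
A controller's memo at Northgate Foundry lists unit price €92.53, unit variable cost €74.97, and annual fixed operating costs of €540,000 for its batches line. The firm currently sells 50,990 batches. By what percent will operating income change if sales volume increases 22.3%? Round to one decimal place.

At 50,990 units, contribution = 50,990 × €17.56 = €895,384.40.
Subtracting fixed costs: EBIT = €895,384.40 − €540,000 = €355,384.40.
Degree of operating leverage = €895,384.40 / €355,384.40 = 2.5195.
So EBIT moves 2.5195 × (+22.3%) = +56.2%.

+56.2%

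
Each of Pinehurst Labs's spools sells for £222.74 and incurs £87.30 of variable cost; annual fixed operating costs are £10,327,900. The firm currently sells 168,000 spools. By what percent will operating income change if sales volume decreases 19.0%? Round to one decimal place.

At 168,000 units, contribution = 168,000 × £135.44 = £22,753,920.00.
EBIT = £22,753,920.00 − £10,327,900 = £12,426,020.00.
DOL = contribution ÷ EBIT = £22,753,920.00 ÷ £12,426,020.00 = 1.8312.
%ΔEBIT = DOL × %ΔSales = 1.8312 × -19.0% = -34.8%.

-34.8%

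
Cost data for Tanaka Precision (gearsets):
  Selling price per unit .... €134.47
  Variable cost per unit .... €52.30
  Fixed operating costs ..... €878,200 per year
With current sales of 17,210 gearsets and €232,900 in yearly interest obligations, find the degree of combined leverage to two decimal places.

Contribution at this volume is 17,210 × €82.17 = €1,414,145.70.
Operating income = contribution − fixed costs = €1,414,145.70 − €878,200 = €535,945.70. Interest = €232,900.00, so EBIT − I = €303,045.70.
Degree of total leverage = total CM / (EBIT − interest) = €1,414,145.70 / €303,045.70 = 4.6664.

4.67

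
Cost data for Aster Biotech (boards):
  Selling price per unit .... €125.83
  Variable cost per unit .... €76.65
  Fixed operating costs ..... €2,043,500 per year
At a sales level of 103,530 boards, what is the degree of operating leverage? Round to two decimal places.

1.67

At 103,530 units, contribution = 103,530 × €49.18 = €5,091,605.40.
Subtracting fixed costs: EBIT = €5,091,605.40 − €2,043,500 = €3,048,105.40.
Degree of operating leverage = €5,091,605.40 / €3,048,105.40 = 1.6704.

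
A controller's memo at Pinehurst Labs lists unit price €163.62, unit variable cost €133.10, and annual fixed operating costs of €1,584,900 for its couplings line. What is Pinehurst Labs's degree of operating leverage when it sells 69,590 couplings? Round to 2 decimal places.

3.94

At 69,590 units, contribution = 69,590 × €30.52 = €2,123,886.80.
Subtracting fixed costs: EBIT = €2,123,886.80 − €1,584,900 = €538,986.80.
Degree of operating leverage = €2,123,886.80 / €538,986.80 = 3.9405.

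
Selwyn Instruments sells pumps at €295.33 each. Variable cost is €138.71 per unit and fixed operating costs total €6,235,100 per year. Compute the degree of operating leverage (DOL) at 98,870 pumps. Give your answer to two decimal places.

1.67

Total contribution margin = 98,870 × €156.62 = €15,485,019.40.
Subtracting fixed costs: EBIT = €15,485,019.40 − €6,235,100 = €9,249,919.40.
So DOL = total CM / EBIT = €15,485,019.40 / €9,249,919.40 = 1.6741.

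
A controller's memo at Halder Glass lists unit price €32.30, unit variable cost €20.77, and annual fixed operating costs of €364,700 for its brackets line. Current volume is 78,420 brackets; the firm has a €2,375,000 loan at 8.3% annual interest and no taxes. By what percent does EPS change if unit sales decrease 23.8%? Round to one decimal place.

At 78,420 units, contribution = 78,420 × €11.53 = €904,182.60.
Subtracting fixed costs: EBIT = €904,182.60 − €364,700 = €539,482.60.
After interest of €197,125.00, pre-tax earnings = €342,357.60.
DCL = total CM / (EBIT − I) = €904,182.60 / €342,357.60 = 2.6410.
EPS therefore changes by 2.6410 × (-23.8%) = -62.9%.

-62.9%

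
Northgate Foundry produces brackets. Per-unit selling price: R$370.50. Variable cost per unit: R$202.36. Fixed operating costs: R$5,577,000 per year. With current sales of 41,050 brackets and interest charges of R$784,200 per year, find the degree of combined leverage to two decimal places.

12.76

Contribution at this volume is 41,050 × R$168.14 = R$6,902,147.00.
Operating income = contribution − fixed costs = R$6,902,147.00 − R$5,577,000 = R$1,325,147.00. Interest = R$784,200.00.
DOL = R$6,902,147.00 ÷ R$1,325,147.00 = 5.2086; DFL = R$1,325,147.00 ÷ R$540,947.00 = 2.4497.
DCL = DOL × DFL = 5.2086 × 2.4497 = 12.7595.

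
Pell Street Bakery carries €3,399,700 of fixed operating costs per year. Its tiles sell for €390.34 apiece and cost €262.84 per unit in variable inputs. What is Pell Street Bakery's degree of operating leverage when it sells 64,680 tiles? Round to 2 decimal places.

At 64,680 units, contribution = 64,680 × €127.50 = €8,246,700.00.
EBIT = €8,246,700.00 − €3,399,700 = €4,847,000.00.
DOL = contribution ÷ EBIT = €8,246,700.00 ÷ €4,847,000.00 = 1.7014.

1.70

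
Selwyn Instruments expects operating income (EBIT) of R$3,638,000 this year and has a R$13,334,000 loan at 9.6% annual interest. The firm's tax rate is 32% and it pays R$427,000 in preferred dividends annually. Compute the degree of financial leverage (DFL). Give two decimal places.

2.10

Annual interest charges come to R$1,280,064.00.
Pre-tax preferred-dividend burden = R$427,000 ÷ (1 − 0.32) = R$627,941.18.
DFL = EBIT ÷ [EBIT − I − D_p/(1−t)] = R$3,638,000 ÷ [R$3,638,000 − R$1,280,064.00 − R$627,941.18] = R$3,638,000 ÷ R$1,729,994.82 = 2.1029.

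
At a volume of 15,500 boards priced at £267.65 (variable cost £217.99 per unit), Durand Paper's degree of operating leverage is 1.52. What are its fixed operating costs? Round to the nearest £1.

At 15,500 units, contribution = 15,500 × £49.66 = £769,730.00.
Since DOL = CM ÷ EBIT, EBIT = £769,730.00 ÷ 1.52 = £506,401.32.
Fixed costs = CM − EBIT = £769,730.00 − £506,401.32 = £263,329.

£263,329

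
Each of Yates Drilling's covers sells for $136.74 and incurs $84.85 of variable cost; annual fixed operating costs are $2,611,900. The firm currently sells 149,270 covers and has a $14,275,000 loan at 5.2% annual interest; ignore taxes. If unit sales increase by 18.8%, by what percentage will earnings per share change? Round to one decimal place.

Total contribution margin = 149,270 × $51.89 = $7,745,620.30.
Operating income = contribution − fixed costs = $7,745,620.30 − $2,611,900 = $5,133,720.30.
After interest of $742,300.00, pre-tax earnings = $4,391,420.30.
DCL = total CM / (EBIT − I) = $7,745,620.30 / $4,391,420.30 = 1.7638.
%ΔEPS = DCL × %ΔSales = 1.7638 × +18.8% = +33.2%.

+33.2%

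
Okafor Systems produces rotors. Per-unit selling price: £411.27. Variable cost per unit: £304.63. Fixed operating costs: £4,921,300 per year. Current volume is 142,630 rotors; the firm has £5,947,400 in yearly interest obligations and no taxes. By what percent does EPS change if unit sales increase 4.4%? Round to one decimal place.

+15.4%

Contribution at this volume is 142,630 × £106.64 = £15,210,063.20.
Operating income = contribution − fixed costs = £15,210,063.20 − £4,921,300 = £10,288,763.20.
Interest = £5,947,400.00, so EBIT − I = £4,341,363.20.
Degree of combined leverage = contribution ÷ (EBIT − I) = £15,210,063.20 ÷ £4,341,363.20 = 3.5035.
%ΔEPS = DCL × %ΔSales = 3.5035 × +4.4% = +15.4%.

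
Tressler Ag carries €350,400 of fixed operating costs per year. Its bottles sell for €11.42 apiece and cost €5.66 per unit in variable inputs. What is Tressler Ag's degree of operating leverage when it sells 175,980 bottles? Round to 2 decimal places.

1.53

Contribution at this volume is 175,980 × €5.76 = €1,013,644.80.
Operating income = contribution − fixed costs = €1,013,644.80 − €350,400 = €663,244.80.
So DOL = total CM / EBIT = €1,013,644.80 / €663,244.80 = 1.5283.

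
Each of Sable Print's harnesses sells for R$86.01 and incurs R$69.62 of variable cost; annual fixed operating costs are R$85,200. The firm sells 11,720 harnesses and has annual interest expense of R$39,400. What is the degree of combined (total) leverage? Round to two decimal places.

Contribution at this volume is 11,720 × R$16.39 = R$192,090.80.
Operating income = contribution − fixed costs = R$192,090.80 − R$85,200 = R$106,890.80. Interest = R$39,400.00.
DOL = R$192,090.80 ÷ R$106,890.80 = 1.7971; DFL = R$106,890.80 ÷ R$67,490.80 = 1.5838.
DCL = DOL × DFL = 1.7971 × 1.5838 = 2.8462.

2.85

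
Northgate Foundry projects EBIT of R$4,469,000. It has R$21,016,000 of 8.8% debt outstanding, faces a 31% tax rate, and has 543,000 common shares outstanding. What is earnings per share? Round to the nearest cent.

R$3.33

Pre-tax income = R$4,469,000 − R$1,849,408.00 = R$2,619,592.00.
After tax at 31%: net income = R$2,619,592.00 × 0.69 = R$1,807,518.48.
EPS = R$1,807,518.48 ÷ 543,000 = R$3.33.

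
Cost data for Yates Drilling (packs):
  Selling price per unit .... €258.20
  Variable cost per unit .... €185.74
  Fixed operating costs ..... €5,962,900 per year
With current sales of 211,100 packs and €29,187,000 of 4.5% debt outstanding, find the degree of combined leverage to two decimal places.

At 211,100 units, contribution = 211,100 × €72.46 = €15,296,306.00.
EBIT = €15,296,306.00 − €5,962,900 = €9,333,406.00. Interest = €1,313,415.00.
DOL = €15,296,306.00 ÷ €9,333,406.00 = 1.6389; DFL = €9,333,406.00 ÷ €8,019,991.00 = 1.1638.
DCL = DOL × DFL = 1.6389 × 1.1638 = 1.9074.

1.91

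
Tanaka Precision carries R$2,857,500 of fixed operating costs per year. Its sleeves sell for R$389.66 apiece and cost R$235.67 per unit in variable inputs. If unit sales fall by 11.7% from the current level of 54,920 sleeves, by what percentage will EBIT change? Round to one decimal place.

Total contribution margin = 54,920 × R$153.99 = R$8,457,130.80.
Operating income = contribution − fixed costs = R$8,457,130.80 − R$2,857,500 = R$5,599,630.80.
So DOL = total CM / EBIT = R$8,457,130.80 / R$5,599,630.80 = 1.5103.
Operating income changes by 1.5103 × -11.7% = -17.7%.

-17.7%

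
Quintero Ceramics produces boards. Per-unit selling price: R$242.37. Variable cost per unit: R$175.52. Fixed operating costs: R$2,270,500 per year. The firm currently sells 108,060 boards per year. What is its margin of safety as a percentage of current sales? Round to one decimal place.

Each unit contributes R$242.37 − R$175.52 = R$66.85. Break-even units = R$2,270,500 ÷ R$66.85 = 33,964.10; break-even revenue = 33,964.10 × R$242.37 = R$8,231,878.61.
Actual sales revenue = 108,060 × R$242.37 = R$26,190,502.20.
Margin of safety = (R$26,190,502.20 − R$8,231,878.61) ÷ R$26,190,502.20 = 68.6%.

68.6%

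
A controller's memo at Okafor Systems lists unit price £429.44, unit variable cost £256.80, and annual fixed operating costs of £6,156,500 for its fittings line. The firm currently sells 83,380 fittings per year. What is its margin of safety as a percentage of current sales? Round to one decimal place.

Each unit contributes £429.44 − £256.80 = £172.64. Break-even units = £6,156,500 ÷ £172.64 = 35,660.91; break-even revenue = 35,660.91 × £429.44 = £15,314,222.43.
Current sales = 83,380 × £429.44 = £35,806,707.20.
Margin of safety = (£35,806,707.20 − £15,314,222.43) ÷ £35,806,707.20 = 57.2%.

57.2%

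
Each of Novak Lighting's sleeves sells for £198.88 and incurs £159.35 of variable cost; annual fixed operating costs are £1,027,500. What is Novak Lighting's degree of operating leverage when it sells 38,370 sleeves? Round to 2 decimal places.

3.10

At 38,370 units, contribution = 38,370 × £39.53 = £1,516,766.10.
Operating income = contribution − fixed costs = £1,516,766.10 − £1,027,500 = £489,266.10.
DOL = contribution ÷ EBIT = £1,516,766.10 ÷ £489,266.10 = 3.1001.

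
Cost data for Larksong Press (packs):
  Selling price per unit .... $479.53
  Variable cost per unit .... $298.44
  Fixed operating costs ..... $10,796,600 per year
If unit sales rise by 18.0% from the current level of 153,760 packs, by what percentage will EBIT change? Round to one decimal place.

At 153,760 units, contribution = 153,760 × $181.09 = $27,844,398.40.
Operating income = contribution − fixed costs = $27,844,398.40 − $10,796,600 = $17,047,798.40.
Degree of operating leverage = $27,844,398.40 / $17,047,798.40 = 1.6333.
Operating income changes by 1.6333 × +18.0% = +29.4%.

+29.4%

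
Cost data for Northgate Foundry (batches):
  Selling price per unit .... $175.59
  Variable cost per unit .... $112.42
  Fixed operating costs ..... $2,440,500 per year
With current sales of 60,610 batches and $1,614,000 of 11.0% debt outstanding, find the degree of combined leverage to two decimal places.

3.16

At 60,610 units, contribution = 60,610 × $63.17 = $3,828,733.70.
EBIT = $3,828,733.70 − $2,440,500 = $1,388,233.70. Interest = $177,540.00, so EBIT − I = $1,210,693.70.
DCL = contribution ÷ (EBIT − I) = $3,828,733.70 ÷ $1,210,693.70 = 3.1624.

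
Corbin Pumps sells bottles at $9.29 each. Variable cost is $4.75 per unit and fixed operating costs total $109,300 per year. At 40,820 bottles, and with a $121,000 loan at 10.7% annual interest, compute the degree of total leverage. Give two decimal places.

Contribution at this volume is 40,820 × $4.54 = $185,322.80.
Subtracting fixed costs: EBIT = $185,322.80 − $109,300 = $76,022.80. Interest = $12,947.00.
DOL = $185,322.80 ÷ $76,022.80 = 2.4377; DFL = $76,022.80 ÷ $63,075.80 = 1.2053.
Combined leverage = 2.4377 × 1.2053 = 2.9382.

2.94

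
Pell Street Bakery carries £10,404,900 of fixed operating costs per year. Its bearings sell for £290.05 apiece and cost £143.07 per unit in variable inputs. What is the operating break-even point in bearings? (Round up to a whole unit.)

Each unit contributes £290.05 − £143.07 = £146.98.
Units to break even: £10,404,900 ÷ £146.98 = 70,791.26, rounded up to 70,792.

70,792 bearings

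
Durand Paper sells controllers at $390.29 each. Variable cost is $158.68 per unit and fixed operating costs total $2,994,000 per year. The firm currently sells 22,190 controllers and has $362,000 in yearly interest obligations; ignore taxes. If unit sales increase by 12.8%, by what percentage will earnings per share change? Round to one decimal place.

At 22,190 units, contribution = 22,190 × $231.61 = $5,139,425.90.
EBIT = $5,139,425.90 − $2,994,000 = $2,145,425.90.
Interest = $362,000.00, so EBIT − I = $1,783,425.90.
Degree of combined leverage = contribution ÷ (EBIT − I) = $5,139,425.90 ÷ $1,783,425.90 = 2.8818.
EPS therefore changes by 2.8818 × (+12.8%) = +36.9%.

+36.9%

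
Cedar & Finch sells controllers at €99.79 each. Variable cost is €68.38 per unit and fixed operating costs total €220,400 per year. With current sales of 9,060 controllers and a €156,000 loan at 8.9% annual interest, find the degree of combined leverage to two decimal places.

Total contribution margin = 9,060 × €31.41 = €284,574.60.
EBIT = €284,574.60 − €220,400 = €64,174.60. Interest = €13,884.00.
DOL = €284,574.60 ÷ €64,174.60 = 4.4344; DFL = €64,174.60 ÷ €50,290.60 = 1.2761.
DCL = DOL × DFL = 4.4344 × 1.2761 = 5.6587.

5.66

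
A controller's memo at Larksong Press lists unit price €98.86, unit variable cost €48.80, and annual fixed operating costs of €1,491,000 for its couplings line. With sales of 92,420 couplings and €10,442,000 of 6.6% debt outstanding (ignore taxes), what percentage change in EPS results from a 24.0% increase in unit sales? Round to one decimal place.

Total contribution margin = 92,420 × €50.06 = €4,626,545.20.
EBIT = €4,626,545.20 − €1,491,000 = €3,135,545.20.
Interest = €689,172.00, so EBIT − I = €2,446,373.20.
Degree of combined leverage = contribution ÷ (EBIT − I) = €4,626,545.20 ÷ €2,446,373.20 = 1.8912.
%ΔEPS = DCL × %ΔSales = 1.8912 × +24.0% = +45.4%.

+45.4%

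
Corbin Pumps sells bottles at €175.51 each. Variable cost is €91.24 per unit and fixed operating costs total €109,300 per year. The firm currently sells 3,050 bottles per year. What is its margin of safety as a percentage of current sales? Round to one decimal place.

57.5%

Contribution margin per unit = €175.51 − €91.24 = €84.27. Break-even units = €109,300 ÷ €84.27 = 1,297.02; break-even revenue = 1,297.02 × €175.51 = €227,640.24.
Current sales = 3,050 × €175.51 = €535,305.50.
Margin of safety = (€535,305.50 − €227,640.24) ÷ €535,305.50 = 57.5%.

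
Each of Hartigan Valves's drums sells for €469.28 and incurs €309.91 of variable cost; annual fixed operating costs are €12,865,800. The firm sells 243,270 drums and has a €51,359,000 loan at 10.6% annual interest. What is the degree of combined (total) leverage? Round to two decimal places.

1.89

Total contribution margin = 243,270 × €159.37 = €38,769,939.90.
Operating income = contribution − fixed costs = €38,769,939.90 − €12,865,800 = €25,904,139.90. Interest = €5,444,054.00, so EBIT − I = €20,460,085.90.
DCL = contribution ÷ (EBIT − I) = €38,769,939.90 ÷ €20,460,085.90 = 1.8949.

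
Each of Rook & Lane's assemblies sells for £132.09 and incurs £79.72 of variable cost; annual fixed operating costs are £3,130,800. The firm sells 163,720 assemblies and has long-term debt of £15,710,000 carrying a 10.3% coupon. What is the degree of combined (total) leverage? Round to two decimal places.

2.24

Contribution at this volume is 163,720 × £52.37 = £8,574,016.40.
EBIT = £8,574,016.40 − £3,130,800 = £5,443,216.40. Interest = £1,618,130.00.
DOL = £8,574,016.40 ÷ £5,443,216.40 = 1.5752; DFL = £5,443,216.40 ÷ £3,825,086.40 = 1.4230.
DCL = DOL × DFL = 1.5752 × 1.4230 = 2.2415.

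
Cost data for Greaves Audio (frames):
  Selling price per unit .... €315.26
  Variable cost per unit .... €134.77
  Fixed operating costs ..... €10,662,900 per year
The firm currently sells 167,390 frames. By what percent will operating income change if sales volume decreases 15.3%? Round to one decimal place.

At 167,390 units, contribution = 167,390 × €180.49 = €30,212,221.10.
Operating income = contribution − fixed costs = €30,212,221.10 − €10,662,900 = €19,549,321.10.
So DOL = total CM / EBIT = €30,212,221.10 / €19,549,321.10 = 1.5454.
%ΔEBIT = DOL × %ΔSales = 1.5454 × -15.3% = -23.6%.

-23.6%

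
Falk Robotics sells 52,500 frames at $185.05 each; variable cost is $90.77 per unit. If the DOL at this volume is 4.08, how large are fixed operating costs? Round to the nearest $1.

$3,736,538

Contribution at this volume is 52,500 × $94.28 = $4,949,700.00.
DOL = contribution / EBIT, so EBIT = $4,949,700.00 / 4.08 = $1,213,161.76.
Fixed costs = CM − EBIT = $4,949,700.00 − $1,213,161.76 = $3,736,538.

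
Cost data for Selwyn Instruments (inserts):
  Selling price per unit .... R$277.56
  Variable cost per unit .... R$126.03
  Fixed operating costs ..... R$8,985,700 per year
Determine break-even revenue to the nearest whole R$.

R$16,459,255

Contribution margin per unit = R$277.56 − R$126.03 = R$151.53, a CM ratio of R$151.53 ÷ R$277.56 = 0.5459.
Break-even sales = FC ÷ CM ratio = R$8,985,700 × R$277.56 / R$151.53 = R$16,459,255.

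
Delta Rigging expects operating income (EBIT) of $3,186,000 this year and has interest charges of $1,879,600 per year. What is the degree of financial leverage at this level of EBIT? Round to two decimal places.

Annual interest charges come to $1,879,600.00.
Degree of financial leverage = EBIT / (EBIT − interest) = $3,186,000 / $1,306,400.00 = 2.4388.

2.44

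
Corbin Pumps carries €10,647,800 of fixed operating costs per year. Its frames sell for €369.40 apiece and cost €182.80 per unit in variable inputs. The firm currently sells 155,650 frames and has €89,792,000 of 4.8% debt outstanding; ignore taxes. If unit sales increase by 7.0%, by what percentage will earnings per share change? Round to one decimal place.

At 155,650 units, contribution = 155,650 × €186.60 = €29,044,290.00.
Operating income = contribution − fixed costs = €29,044,290.00 − €10,647,800 = €18,396,490.00.
Interest = €4,310,016.00, so EBIT − I = €14,086,474.00.
Degree of combined leverage = contribution ÷ (EBIT − I) = €29,044,290.00 ÷ €14,086,474.00 = 2.0619.
%ΔEPS = DCL × %ΔSales = 2.0619 × +7.0% = +14.4%.

+14.4%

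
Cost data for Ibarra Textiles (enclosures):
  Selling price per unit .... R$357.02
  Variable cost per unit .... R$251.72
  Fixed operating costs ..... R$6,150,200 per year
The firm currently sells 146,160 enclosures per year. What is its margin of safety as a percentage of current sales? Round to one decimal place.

Each unit contributes R$357.02 − R$251.72 = R$105.30. Break-even units = R$6,150,200 ÷ R$105.30 = 58,406.46; break-even revenue = 58,406.46 × R$357.02 = R$20,852,273.54.
Actual sales revenue = 146,160 × R$357.02 = R$52,182,043.20.
Margin of safety = (R$52,182,043.20 − R$20,852,273.54) ÷ R$52,182,043.20 = 60.0%.

60.0%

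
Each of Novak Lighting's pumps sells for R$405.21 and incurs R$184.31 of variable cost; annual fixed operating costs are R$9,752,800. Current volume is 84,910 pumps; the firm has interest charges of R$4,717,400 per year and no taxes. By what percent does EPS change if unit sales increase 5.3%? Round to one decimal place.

+23.2%

Contribution at this volume is 84,910 × R$220.90 = R$18,756,619.00.
Operating income = contribution − fixed costs = R$18,756,619.00 − R$9,752,800 = R$9,003,819.00.
After interest of R$4,717,400.00, pre-tax earnings = R$4,286,419.00.
Degree of combined leverage = contribution ÷ (EBIT − I) = R$18,756,619.00 ÷ R$4,286,419.00 = 4.3758.
%ΔEPS = DCL × %ΔSales = 4.3758 × +5.3% = +23.2%.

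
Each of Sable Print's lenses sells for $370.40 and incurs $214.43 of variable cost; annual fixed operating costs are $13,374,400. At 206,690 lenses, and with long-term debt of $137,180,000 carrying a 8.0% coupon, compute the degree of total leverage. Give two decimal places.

Contribution at this volume is 206,690 × $155.97 = $32,237,439.30.
Subtracting fixed costs: EBIT = $32,237,439.30 − $13,374,400 = $18,863,039.30. Interest = $10,974,400.00, so EBIT − I = $7,888,639.30.
Degree of total leverage = total CM / (EBIT − interest) = $32,237,439.30 / $7,888,639.30 = 4.0866.

4.09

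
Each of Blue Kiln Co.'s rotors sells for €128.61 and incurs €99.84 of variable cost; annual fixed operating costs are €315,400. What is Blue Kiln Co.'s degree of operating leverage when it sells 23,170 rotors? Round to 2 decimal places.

1.90

Total contribution margin = 23,170 × €28.77 = €666,600.90.
EBIT = €666,600.90 − €315,400 = €351,200.90.
Degree of operating leverage = €666,600.90 / €351,200.90 = 1.8981.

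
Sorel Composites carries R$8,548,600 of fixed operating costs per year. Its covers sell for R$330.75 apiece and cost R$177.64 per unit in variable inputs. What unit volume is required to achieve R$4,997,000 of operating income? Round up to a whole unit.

Unit CM = price − variable cost = R$330.75 − R$177.64 = R$153.11.
Required volume = (fixed costs + target profit) ÷ CM = (R$8,548,600 + R$4,997,000) ÷ R$153.11 = 88,469.73, so 88,470 covers.

88,470 covers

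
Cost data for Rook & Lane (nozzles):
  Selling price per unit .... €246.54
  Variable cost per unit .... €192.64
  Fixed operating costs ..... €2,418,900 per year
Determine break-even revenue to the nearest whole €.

€11,064,111

Contribution margin per unit = €246.54 − €192.64 = €53.90, a CM ratio of €53.90 ÷ €246.54 = 0.2186.
Break-even sales = FC ÷ CM ratio = €2,418,900 × €246.54 / €53.90 = €11,064,111.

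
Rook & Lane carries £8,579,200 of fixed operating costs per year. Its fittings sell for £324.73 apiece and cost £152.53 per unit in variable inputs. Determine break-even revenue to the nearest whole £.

£16,178,418

CM per unit = £324.73 − £152.53 = £172.20; CM ratio = £172.20 / £324.73 = 0.5303.
Break-even revenue = fixed costs × price ÷ CM = £8,579,200 × £324.73 ÷ £172.20 = £16,178,418.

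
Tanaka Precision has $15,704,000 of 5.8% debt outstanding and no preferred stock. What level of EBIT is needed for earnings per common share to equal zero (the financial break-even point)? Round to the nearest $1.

$910,832

Annual interest = 5.8% × $15,704,000 = $910,832.00.
With no preferred dividends, EPS = 0 when EBIT exactly covers interest, so the financial break-even EBIT is $910,832.00.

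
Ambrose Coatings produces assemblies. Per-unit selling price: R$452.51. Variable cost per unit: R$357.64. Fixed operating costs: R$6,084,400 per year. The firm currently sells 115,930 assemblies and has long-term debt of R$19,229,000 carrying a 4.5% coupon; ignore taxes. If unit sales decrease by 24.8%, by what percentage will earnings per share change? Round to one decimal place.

-67.4%

Total contribution margin = 115,930 × R$94.87 = R$10,998,279.10.
EBIT = R$10,998,279.10 − R$6,084,400 = R$4,913,879.10.
After interest of R$865,305.00, pre-tax earnings = R$4,048,574.10.
Degree of combined leverage = contribution ÷ (EBIT − I) = R$10,998,279.10 ÷ R$4,048,574.10 = 2.7166.
%ΔEPS = DCL × %ΔSales = 2.7166 × -24.8% = -67.4%.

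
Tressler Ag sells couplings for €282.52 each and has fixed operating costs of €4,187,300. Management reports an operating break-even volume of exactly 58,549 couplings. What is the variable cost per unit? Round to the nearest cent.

Contribution per unit must be FC / Q = €4,187,300 / 58,549 = €71.5179.
Hence VC = price − CM = €282.52 − €71.5179 = €211.00.

€211.00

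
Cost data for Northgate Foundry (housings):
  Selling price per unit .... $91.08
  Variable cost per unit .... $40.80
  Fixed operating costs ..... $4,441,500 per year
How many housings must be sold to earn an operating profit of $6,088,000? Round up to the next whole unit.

Each unit contributes $91.08 − $40.80 = $50.28.
Units = (FC + target) / CM = ($4,441,500 + $6,088,000) / $50.28 = 209,417.26, so 209,418 housings.

209,418 housings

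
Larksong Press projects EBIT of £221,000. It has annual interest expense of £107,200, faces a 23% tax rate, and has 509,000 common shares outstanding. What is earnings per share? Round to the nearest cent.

Pre-tax income = £221,000 − £107,200.00 = £113,800.00.
Net income = £113,800.00 × (1 − 0.23) = £87,626.00.
EPS = £87,626.00 ÷ 509,000 = £0.17.

£0.17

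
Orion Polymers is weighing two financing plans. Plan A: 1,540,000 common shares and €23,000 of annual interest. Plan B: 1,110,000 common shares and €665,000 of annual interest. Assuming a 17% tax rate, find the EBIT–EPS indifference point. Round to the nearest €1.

Set EPS_A = EPS_B: (EBIT − €23,000)(1 − 0.17) ÷ 1,540,000 = (EBIT − €665,000)(1 − 0.17) ÷ 1,110,000.
Cancelling (1 − t) and cross-multiplying: 1,110,000·(EBIT − 23,000) = 1,540,000·(EBIT − 665,000).
Solving, EBIT = (665,000·1,540,000 − 23,000·1,110,000) / (1,540,000 − 1,110,000) = 998,570,000,000 / 430,000 = 2,322,255.81.

€2,322,256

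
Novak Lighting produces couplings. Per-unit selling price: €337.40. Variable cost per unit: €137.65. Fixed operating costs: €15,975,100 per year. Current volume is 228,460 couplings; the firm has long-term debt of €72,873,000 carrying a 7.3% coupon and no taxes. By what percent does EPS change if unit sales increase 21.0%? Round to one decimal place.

+39.4%

At 228,460 units, contribution = 228,460 × €199.75 = €45,634,885.00.
EBIT = €45,634,885.00 − €15,975,100 = €29,659,785.00.
Interest = €5,319,729.00, so EBIT − I = €24,340,056.00.
DCL = total CM / (EBIT − I) = €45,634,885.00 / €24,340,056.00 = 1.8749.
EPS therefore changes by 1.8749 × (+21.0%) = +39.4%.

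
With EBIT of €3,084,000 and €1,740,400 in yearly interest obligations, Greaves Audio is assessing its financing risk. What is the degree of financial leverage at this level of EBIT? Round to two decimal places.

2.30

Interest = €1,740,400.00.
Degree of financial leverage = EBIT / (EBIT − interest) = €3,084,000 / €1,343,600.00 = 2.2953.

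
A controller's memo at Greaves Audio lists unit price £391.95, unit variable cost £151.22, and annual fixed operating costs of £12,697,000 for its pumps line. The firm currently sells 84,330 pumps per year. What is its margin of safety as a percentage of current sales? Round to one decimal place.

Contribution margin per unit = £391.95 − £151.22 = £240.73. Break-even units = £12,697,000 ÷ £240.73 = 52,743.74; break-even revenue = 52,743.74 × £391.95 = £20,672,908.03.
Current sales = 84,330 × £391.95 = £33,053,143.50.
Margin of safety = (£33,053,143.50 − £20,672,908.03) ÷ £33,053,143.50 = 37.5%.

37.5%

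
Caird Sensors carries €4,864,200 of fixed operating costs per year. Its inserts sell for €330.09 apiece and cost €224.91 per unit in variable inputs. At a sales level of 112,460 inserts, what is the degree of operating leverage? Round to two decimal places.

1.70

At 112,460 units, contribution = 112,460 × €105.18 = €11,828,542.80.
Subtracting fixed costs: EBIT = €11,828,542.80 − €4,864,200 = €6,964,342.80.
So DOL = total CM / EBIT = €11,828,542.80 / €6,964,342.80 = 1.6984.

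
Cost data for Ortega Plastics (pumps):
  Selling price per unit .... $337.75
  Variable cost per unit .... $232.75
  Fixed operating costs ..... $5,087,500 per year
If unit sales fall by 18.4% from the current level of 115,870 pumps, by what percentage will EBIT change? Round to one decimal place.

Contribution at this volume is 115,870 × $105.00 = $12,166,350.00.
EBIT = $12,166,350.00 − $5,087,500 = $7,078,850.00.
Degree of operating leverage = $12,166,350.00 / $7,078,850.00 = 1.7187.
So EBIT moves 1.7187 × (-18.4%) = -31.6%.

-31.6%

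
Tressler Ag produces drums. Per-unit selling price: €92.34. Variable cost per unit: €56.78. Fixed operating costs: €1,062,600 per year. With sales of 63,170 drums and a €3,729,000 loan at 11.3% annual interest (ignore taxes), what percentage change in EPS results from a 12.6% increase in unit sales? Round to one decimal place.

+37.1%

At 63,170 units, contribution = 63,170 × €35.56 = €2,246,325.20.
Operating income = contribution − fixed costs = €2,246,325.20 − €1,062,600 = €1,183,725.20.
Interest = €421,377.00, so EBIT − I = €762,348.20.
Degree of combined leverage = contribution ÷ (EBIT − I) = €2,246,325.20 ÷ €762,348.20 = 2.9466.
EPS therefore changes by 2.9466 × (+12.6%) = +37.1%.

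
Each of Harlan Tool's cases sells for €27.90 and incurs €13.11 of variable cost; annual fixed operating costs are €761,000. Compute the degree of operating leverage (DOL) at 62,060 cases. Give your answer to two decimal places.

5.85

Contribution at this volume is 62,060 × €14.79 = €917,867.40.
Subtracting fixed costs: EBIT = €917,867.40 − €761,000 = €156,867.40.
So DOL = total CM / EBIT = €917,867.40 / €156,867.40 = 5.8512.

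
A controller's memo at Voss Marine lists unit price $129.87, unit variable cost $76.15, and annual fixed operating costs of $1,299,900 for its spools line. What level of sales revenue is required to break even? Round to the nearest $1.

$3,142,554

Contribution margin per unit = $129.87 − $76.15 = $53.72, a CM ratio of $53.72 ÷ $129.87 = 0.4136.
Break-even revenue = fixed costs × price ÷ CM = $1,299,900 × $129.87 ÷ $53.72 = $3,142,554.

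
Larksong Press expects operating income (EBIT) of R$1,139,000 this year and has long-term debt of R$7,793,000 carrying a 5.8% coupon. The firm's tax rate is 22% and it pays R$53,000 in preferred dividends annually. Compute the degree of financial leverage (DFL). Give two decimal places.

1.84

Interest = R$451,994.00.
Pre-tax preferred-dividend burden = R$53,000 ÷ (1 − 0.22) = R$67,948.72.
DFL = EBIT ÷ [EBIT − I − D_p/(1−t)] = R$1,139,000 ÷ [R$1,139,000 − R$451,994.00 − R$67,948.72] = R$1,139,000 ÷ R$619,057.28 = 1.8399.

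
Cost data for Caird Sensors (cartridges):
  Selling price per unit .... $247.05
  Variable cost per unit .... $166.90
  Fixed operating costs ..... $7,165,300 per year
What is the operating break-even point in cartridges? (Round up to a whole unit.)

89,399 cartridges

Each unit contributes $247.05 − $166.90 = $80.15.
Units to break even: $7,165,300 ÷ $80.15 = 89,398.63, rounded up to 89,399.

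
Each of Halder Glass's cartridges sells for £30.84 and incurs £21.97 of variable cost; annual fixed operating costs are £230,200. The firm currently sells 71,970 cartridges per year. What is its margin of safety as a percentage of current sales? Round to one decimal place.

Unit CM = price − variable cost = £30.84 − £21.97 = £8.87. Break-even units = £230,200 ÷ £8.87 = 25,952.65; break-even revenue = 25,952.65 × £30.84 = £800,379.71.
Actual sales revenue = 71,970 × £30.84 = £2,219,554.80.
Margin of safety = (£2,219,554.80 − £800,379.71) ÷ £2,219,554.80 = 63.9%.

63.9%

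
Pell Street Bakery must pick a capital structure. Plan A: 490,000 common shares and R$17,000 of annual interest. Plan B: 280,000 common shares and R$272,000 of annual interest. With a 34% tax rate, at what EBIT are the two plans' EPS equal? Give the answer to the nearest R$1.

R$612,000

Set EPS_A = EPS_B: (EBIT − R$17,000)(1 − 0.34) ÷ 490,000 = (EBIT − R$272,000)(1 − 0.34) ÷ 280,000.
The (1 − t) factor cancels: (EBIT − 17,000) × 280,000 = (EBIT − 272,000) × 490,000.
Solving, EBIT = (272,000·490,000 − 17,000·280,000) / (490,000 − 280,000) = 128,520,000,000 / 210,000 = 612,000.00.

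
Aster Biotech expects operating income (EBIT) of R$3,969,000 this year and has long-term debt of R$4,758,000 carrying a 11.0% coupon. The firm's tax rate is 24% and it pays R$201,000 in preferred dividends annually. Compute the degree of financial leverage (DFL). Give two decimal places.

Interest = R$523,380.00.
Pre-tax preferred-dividend burden = R$201,000 ÷ (1 − 0.24) = R$264,473.68.
DFL = EBIT ÷ [EBIT − I − D_p/(1−t)] = R$3,969,000 ÷ [R$3,969,000 − R$523,380.00 − R$264,473.68] = R$3,969,000 ÷ R$3,181,146.32 = 1.2477.

1.25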